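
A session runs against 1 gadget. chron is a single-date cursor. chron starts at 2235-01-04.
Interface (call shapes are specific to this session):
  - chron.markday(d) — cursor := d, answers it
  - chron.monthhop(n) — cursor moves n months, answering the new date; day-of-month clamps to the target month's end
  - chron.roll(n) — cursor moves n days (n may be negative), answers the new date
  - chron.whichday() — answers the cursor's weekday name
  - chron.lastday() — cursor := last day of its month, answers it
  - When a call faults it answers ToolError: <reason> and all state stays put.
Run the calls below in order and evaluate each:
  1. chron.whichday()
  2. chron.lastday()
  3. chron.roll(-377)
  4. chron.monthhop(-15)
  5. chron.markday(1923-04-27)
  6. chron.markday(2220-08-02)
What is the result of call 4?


Invoking chron.whichday(), giving Sunday.
I invoke chron.lastday, giving 2235-01-31.
Then chron.roll with n: -377, → 2234-01-19.
Now I run chron.monthhop with n: -15, and see 2232-10-19.
I run chron.markday with d: 1923-04-27, which returns 1923-04-27.
I try chron.markday with d: 2220-08-02: 2220-08-02.

Answer: 2232-10-19


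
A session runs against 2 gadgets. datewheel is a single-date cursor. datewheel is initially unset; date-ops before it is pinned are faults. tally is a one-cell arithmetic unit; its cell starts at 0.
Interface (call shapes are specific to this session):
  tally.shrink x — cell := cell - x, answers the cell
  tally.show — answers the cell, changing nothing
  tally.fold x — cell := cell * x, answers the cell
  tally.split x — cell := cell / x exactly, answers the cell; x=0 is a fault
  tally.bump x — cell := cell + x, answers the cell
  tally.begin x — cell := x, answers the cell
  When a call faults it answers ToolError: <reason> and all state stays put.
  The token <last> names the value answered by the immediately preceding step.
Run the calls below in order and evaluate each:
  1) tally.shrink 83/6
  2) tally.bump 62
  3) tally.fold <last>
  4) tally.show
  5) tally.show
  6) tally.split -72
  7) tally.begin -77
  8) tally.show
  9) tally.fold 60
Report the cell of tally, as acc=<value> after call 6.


! 1. tally.shrink(83/6) ~> -83/6
! 2. tally.bump(62) ~> 289/6
! 3. tally.fold(<last>) ~> 83521/36
! 4. tally.show() ~> 83521/36
! 5. tally.show() ~> 83521/36
! 6. tally.split(-72) ~> -83521/2592
! 7. tally.begin(-77) ~> -77
! 8. tally.show() ~> -77
! 9. tally.fold(60) ~> -4620

Answer: acc=-83521/2592


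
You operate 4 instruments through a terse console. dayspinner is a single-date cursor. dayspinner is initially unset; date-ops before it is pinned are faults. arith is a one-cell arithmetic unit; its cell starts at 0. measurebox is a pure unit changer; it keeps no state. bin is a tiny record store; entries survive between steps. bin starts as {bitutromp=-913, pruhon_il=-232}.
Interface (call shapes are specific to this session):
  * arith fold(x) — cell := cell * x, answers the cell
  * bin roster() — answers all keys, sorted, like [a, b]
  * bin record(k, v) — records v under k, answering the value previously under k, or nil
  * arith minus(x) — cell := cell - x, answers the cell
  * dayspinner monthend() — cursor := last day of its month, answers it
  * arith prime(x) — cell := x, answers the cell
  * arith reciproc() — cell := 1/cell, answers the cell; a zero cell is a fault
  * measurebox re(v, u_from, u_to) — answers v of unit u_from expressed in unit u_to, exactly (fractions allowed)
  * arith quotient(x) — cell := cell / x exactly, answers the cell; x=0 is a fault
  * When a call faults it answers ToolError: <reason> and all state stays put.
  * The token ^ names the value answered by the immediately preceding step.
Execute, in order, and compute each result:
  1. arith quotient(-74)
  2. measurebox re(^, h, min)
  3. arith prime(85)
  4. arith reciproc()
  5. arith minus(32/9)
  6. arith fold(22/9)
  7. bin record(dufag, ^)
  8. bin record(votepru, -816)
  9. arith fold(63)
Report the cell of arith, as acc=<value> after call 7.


Answer: acc=-59642/6885

Derivation:
! 1. arith quotient(x='-74') -> 0
! 2. measurebox re(v='^', u_from='h', u_to='min') -> 0
! 3. arith prime(x='85') -> 85
! 4. arith reciproc() -> 1/85
! 5. arith minus(x='32/9') -> -2711/765
! 6. arith fold(x='22/9') -> -59642/6885
! 7. bin record(k='dufag', v='^') -> nil
! 8. bin record(k='votepru', v='-816') -> nil
! 9. arith fold(x='63') -> -417494/765


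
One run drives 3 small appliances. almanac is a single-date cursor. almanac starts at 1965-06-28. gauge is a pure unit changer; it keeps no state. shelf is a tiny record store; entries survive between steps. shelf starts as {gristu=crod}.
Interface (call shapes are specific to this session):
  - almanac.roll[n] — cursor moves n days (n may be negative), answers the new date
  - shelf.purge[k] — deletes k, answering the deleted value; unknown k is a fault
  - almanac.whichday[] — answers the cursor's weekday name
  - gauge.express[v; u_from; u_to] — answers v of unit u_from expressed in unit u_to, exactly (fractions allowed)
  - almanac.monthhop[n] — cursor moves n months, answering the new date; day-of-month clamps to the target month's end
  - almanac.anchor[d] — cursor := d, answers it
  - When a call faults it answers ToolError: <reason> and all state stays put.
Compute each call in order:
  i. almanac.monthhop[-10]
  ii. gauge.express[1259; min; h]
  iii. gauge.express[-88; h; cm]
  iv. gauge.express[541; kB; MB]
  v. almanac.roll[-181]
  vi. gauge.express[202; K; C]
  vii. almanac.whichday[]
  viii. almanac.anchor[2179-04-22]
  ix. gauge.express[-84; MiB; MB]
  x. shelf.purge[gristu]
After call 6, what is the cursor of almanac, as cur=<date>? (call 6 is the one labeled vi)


Answer: cur=1964-02-29

Derivation:
> almanac.monthhop n→-10
= 1964-08-28
> gauge.express v→1259 u_from→min u_to→h
= 1259/60
> gauge.express v→-88 u_from→h u_to→cm
= ToolError: incompatible units
> gauge.express v→541 u_from→kB u_to→MB
= 541/1000
> almanac.roll n→-181
= 1964-02-29
> gauge.express v→202 u_from→K u_to→C
= -1423/20
> almanac.whichday
= Saturday
> almanac.anchor d→2179-04-22
= 2179-04-22
> gauge.express v→-84 u_from→MiB u_to→MB
= -1376256/15625
> shelf.purge k→gristu
= crod


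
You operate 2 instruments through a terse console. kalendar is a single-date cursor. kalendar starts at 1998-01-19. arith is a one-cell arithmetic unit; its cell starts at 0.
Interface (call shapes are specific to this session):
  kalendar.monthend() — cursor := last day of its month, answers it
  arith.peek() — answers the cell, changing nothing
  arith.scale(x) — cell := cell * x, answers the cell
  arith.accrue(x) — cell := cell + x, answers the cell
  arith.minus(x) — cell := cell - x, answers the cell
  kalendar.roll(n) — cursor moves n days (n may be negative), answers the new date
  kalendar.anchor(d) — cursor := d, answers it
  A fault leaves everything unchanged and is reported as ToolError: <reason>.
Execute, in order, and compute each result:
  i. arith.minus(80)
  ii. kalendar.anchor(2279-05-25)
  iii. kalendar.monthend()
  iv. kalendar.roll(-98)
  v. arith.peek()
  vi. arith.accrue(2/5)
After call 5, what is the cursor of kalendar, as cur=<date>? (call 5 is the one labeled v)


Step: minus[x='80']
Result: -80
Step: anchor[d='2279-05-25']
Result: 2279-05-25
Step: monthend[]
Result: 2279-05-31
Step: roll[n='-98']
Result: 2279-02-22
Step: peek[]
Result: -80
Step: accrue[x='2/5']
Result: -398/5

Answer: cur=2279-02-22


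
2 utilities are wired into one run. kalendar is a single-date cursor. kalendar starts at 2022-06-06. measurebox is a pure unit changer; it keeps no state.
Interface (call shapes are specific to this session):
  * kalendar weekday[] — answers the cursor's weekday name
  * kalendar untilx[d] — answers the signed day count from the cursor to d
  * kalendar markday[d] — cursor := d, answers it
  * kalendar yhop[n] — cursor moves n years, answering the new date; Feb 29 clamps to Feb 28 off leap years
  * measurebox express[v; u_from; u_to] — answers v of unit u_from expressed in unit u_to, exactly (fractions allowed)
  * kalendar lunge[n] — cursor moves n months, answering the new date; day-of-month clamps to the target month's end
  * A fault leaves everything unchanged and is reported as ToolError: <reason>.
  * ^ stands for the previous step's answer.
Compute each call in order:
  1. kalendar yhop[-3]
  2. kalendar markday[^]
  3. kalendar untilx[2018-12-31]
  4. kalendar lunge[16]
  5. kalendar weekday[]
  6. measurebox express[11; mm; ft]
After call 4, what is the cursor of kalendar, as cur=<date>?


Answer: cur=2020-10-06

Derivation:
;; kalendar yhop(n=-3) ~> 2019-06-06
;; kalendar markday(d=^) ~> 2019-06-06
;; kalendar untilx(d=2018-12-31) ~> -157
;; kalendar lunge(n=16) ~> 2020-10-06
;; kalendar weekday() ~> Tuesday
;; measurebox express(v=11, u_from=mm, u_to=ft) ~> 55/1524


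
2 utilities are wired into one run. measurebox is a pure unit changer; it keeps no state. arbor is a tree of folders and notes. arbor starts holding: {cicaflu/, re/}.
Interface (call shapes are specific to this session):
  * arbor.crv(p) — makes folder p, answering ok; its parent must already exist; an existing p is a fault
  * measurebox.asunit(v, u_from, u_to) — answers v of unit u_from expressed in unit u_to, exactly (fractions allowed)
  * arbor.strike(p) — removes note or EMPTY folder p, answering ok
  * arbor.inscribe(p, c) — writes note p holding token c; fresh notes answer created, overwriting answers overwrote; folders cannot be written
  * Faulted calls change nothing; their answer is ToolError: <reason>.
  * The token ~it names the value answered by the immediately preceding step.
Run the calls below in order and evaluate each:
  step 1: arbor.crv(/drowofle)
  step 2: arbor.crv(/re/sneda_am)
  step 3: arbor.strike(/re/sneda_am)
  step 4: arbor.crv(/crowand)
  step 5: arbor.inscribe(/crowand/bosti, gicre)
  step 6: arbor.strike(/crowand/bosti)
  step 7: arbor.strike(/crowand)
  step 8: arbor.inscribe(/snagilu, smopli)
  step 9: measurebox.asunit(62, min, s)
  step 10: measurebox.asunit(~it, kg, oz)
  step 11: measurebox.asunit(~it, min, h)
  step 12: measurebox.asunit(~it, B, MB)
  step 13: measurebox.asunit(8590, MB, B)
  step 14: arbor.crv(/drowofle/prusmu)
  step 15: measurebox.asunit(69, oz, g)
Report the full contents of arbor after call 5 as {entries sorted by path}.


Answer: {cicaflu/, crowand/, crowand/bosti=gicre, drowofle/, re/}

Derivation:
> arbor.crv p=/drowofle
:: ok
> arbor.crv p=/re/sneda_am
:: ok
> arbor.strike p=/re/sneda_am
:: ok
> arbor.crv p=/crowand
:: ok
> arbor.inscribe p=/crowand/bosti c=gicre
:: created
> arbor.strike p=/crowand/bosti
:: ok
> arbor.strike p=/crowand
:: ok
> arbor.inscribe p=/snagilu c=smopli
:: created
> measurebox.asunit v=62 u_from=min u_to=s
:: 3720
> measurebox.asunit v=~it u_from=kg u_to=oz
:: 5952000000000/45359237
> measurebox.asunit v=~it u_from=min u_to=h
:: 99200000000/45359237
> measurebox.asunit v=~it u_from=B u_to=MB
:: 99200/45359237
> measurebox.asunit v=8590 u_from=MB u_to=B
:: 8590000000
> arbor.crv p=/drowofle/prusmu
:: ok
> measurebox.asunit v=69 u_from=oz u_to=g
:: 3129787353/1600000


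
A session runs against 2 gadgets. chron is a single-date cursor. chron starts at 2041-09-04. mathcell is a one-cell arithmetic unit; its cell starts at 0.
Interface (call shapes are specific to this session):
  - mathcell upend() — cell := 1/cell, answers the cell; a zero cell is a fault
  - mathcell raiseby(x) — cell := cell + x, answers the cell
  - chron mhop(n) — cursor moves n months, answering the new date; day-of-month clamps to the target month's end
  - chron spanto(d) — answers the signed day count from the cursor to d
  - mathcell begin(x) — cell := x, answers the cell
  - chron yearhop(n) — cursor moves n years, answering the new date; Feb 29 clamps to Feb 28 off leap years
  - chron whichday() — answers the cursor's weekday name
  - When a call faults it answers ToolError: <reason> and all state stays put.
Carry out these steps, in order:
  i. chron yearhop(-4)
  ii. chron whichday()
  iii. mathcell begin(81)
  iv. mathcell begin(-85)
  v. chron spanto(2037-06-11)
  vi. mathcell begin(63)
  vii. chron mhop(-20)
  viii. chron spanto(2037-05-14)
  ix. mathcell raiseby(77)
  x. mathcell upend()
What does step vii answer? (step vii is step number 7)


# 1. chron yearhop(n→-4) => 2037-09-04
# 2. chron whichday() => Friday
# 3. mathcell begin(x→81) => 81
# 4. mathcell begin(x→-85) => -85
# 5. chron spanto(d→2037-06-11) => -85
# 6. mathcell begin(x→63) => 63
# 7. chron mhop(n→-20) => 2036-01-04
# 8. chron spanto(d→2037-05-14) => 496
# 9. mathcell raiseby(x→77) => 140
# 10. mathcell upend() => 1/140

Answer: 2036-01-04


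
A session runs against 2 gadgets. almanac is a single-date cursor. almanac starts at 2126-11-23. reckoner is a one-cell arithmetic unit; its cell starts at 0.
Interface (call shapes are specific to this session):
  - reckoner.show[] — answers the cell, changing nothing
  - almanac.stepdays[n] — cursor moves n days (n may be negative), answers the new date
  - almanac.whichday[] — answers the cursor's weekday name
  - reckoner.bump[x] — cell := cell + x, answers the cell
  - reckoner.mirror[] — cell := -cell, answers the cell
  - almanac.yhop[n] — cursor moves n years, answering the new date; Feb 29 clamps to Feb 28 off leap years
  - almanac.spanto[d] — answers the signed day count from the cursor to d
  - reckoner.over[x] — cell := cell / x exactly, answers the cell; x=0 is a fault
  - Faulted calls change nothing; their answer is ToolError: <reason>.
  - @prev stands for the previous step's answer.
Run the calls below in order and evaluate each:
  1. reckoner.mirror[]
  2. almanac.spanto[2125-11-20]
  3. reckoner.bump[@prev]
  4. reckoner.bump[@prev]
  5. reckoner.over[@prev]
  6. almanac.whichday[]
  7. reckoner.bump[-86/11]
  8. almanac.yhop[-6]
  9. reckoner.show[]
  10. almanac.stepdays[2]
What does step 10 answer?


Invoking mirror(): 0.
Next I call spanto with 2125-11-20, — result: -368.
I try bump with @prev, giving -368.
Then bump with @prev, and get -736.
Calling over with @prev, and see 1.
Next I call whichday(), yielding Saturday.
Then bump with -86/11, and see -75/11.
Invoking yhop with -6, — result: 2120-11-23.
I invoke show(), and see -75/11.
Calling stepdays with 2, yielding 2120-11-25.

Answer: 2120-11-25


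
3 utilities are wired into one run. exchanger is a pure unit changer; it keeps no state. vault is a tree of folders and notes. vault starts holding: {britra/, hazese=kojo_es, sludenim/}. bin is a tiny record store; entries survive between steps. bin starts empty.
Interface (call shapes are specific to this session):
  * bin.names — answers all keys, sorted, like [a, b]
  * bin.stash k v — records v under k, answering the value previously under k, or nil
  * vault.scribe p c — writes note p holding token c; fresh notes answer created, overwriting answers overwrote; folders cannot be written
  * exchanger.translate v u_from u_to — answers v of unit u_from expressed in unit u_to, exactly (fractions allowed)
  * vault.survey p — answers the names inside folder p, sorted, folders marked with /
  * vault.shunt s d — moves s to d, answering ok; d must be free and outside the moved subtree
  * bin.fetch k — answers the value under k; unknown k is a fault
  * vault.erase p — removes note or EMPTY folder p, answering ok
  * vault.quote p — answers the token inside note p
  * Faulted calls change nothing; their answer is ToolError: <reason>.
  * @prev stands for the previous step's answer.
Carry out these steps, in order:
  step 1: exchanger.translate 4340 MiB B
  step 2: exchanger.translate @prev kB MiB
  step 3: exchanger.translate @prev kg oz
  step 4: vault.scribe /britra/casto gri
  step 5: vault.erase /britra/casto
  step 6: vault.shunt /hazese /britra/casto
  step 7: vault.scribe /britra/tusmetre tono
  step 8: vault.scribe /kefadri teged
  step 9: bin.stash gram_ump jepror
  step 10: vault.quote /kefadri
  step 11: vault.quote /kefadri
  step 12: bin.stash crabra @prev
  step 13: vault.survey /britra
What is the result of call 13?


> exchanger.translate v='4340' u_from='MiB' u_to='B'
  4550819840
> exchanger.translate v='@prev' u_from='kB' u_to='MiB'
  4340000
> exchanger.translate v='@prev' u_from='kg' u_to='oz'
  992000000000000/6479891
> vault.scribe p='/britra/casto' c='gri'
  created
> vault.erase p='/britra/casto'
  ok
> vault.shunt s='/hazese' d='/britra/casto'
  ok
> vault.scribe p='/britra/tusmetre' c='tono'
  created
> vault.scribe p='/kefadri' c='teged'
  created
> bin.stash k='gram_ump' v='jepror'
  nil
> vault.quote p='/kefadri'
  teged
> vault.quote p='/kefadri'
  teged
> bin.stash k='crabra' v='@prev'
  nil
> vault.survey p='/britra'
  [casto, tusmetre]

Answer: [casto, tusmetre]


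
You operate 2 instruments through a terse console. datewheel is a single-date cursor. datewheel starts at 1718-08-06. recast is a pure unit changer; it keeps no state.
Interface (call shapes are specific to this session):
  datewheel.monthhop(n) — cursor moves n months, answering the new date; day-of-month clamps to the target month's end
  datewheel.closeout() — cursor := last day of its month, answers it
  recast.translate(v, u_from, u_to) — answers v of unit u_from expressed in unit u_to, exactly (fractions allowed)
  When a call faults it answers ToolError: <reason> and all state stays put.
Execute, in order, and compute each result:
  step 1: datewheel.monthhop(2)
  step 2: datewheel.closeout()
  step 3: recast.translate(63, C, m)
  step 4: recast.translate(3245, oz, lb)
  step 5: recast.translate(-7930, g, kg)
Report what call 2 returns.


Next I call datewheel.monthhop(n→2), and see 1718-10-06.
Invoking datewheel.closeout(), and see 1718-10-31.
I call recast.translate(v→63, u_from→C, u_to→m), — result: ToolError: incompatible units.
I run recast.translate(v→3245, u_from→oz, u_to→lb), giving 3245/16.
Using recast.translate(v→-7930, u_from→g, u_to→kg), and see -793/100.

Answer: 1718-10-31


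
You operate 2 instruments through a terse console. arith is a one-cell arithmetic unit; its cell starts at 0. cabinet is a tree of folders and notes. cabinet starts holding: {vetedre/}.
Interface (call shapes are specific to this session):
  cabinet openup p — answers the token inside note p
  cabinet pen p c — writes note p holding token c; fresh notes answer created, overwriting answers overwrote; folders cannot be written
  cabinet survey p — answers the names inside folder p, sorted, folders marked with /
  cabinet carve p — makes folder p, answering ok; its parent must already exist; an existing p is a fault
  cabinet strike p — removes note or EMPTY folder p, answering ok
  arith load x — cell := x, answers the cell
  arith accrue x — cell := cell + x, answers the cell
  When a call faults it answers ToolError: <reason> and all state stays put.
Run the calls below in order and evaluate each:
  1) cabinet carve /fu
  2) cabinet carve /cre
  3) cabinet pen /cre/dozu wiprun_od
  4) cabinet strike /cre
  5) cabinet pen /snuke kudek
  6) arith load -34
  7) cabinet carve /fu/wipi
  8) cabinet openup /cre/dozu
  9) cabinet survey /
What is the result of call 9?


Do: cabinet carve[p='/fu']
See: ok
Do: cabinet carve[p='/cre']
See: ok
Do: cabinet pen[p='/cre/dozu'; c='wiprun_od']
See: created
Do: cabinet strike[p='/cre']
See: ToolError: not empty
Do: cabinet pen[p='/snuke'; c='kudek']
See: created
Do: arith load[x='-34']
See: -34
Do: cabinet carve[p='/fu/wipi']
See: ok
Do: cabinet openup[p='/cre/dozu']
See: wiprun_od
Do: cabinet survey[p='/']
See: [cre/, fu/, snuke, vetedre/]

Answer: [cre/, fu/, snuke, vetedre/]


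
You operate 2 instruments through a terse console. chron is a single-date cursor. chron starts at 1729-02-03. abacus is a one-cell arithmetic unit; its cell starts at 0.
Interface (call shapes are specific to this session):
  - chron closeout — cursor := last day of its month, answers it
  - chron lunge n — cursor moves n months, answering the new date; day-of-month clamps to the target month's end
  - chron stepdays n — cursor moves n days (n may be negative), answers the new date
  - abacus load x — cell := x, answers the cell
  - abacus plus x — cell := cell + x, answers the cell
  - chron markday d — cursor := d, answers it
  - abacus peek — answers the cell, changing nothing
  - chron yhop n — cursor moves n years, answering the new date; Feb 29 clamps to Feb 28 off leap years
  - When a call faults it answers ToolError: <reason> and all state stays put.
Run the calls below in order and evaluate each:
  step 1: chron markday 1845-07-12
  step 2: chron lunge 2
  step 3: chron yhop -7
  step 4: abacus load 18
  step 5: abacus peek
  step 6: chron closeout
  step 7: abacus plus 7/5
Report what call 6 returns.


>>> chron markday d='1845-07-12'
= 1845-07-12
>>> chron lunge n='2'
= 1845-09-12
>>> chron yhop n='-7'
= 1838-09-12
>>> abacus load x='18'
= 18
>>> abacus peek
= 18
>>> chron closeout
= 1838-09-30
>>> abacus plus x='7/5'
= 97/5

Answer: 1838-09-30


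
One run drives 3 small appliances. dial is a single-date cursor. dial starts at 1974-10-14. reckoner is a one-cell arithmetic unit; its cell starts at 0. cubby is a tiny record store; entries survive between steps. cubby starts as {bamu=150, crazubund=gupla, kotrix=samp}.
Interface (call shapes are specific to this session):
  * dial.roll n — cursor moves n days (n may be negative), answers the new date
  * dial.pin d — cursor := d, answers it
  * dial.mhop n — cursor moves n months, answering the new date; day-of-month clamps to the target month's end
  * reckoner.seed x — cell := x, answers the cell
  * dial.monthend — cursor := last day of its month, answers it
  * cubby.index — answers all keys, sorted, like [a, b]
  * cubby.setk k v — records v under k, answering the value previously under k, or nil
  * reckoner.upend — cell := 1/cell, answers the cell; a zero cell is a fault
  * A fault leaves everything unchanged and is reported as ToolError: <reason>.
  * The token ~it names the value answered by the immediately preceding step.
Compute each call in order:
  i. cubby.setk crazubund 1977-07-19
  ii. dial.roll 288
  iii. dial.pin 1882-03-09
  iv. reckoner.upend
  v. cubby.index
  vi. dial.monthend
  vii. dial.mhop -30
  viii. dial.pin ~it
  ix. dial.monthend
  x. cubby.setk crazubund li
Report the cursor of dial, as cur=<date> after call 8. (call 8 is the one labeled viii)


Answer: cur=1879-09-30

Derivation:
Using cubby.setk using k='crazubund', v='1977-07-19', and see gupla.
Then dial.roll using n='288', yielding 1975-07-29.
I call dial.pin using d='1882-03-09', yielding 1882-03-09.
I call reckoner.upend(), and see ToolError: reciprocal of zero.
I invoke cubby.index(), and see [bamu, crazubund, kotrix].
Now I run dial.monthend(), and get 1882-03-31.
Invoking dial.mhop using n='-30', yielding 1879-09-30.
Invoking dial.pin using d='~it', → 1879-09-30.
I use dial.monthend: 1879-09-30.
Next I call cubby.setk using k='crazubund', v='li', yielding 1977-07-19.


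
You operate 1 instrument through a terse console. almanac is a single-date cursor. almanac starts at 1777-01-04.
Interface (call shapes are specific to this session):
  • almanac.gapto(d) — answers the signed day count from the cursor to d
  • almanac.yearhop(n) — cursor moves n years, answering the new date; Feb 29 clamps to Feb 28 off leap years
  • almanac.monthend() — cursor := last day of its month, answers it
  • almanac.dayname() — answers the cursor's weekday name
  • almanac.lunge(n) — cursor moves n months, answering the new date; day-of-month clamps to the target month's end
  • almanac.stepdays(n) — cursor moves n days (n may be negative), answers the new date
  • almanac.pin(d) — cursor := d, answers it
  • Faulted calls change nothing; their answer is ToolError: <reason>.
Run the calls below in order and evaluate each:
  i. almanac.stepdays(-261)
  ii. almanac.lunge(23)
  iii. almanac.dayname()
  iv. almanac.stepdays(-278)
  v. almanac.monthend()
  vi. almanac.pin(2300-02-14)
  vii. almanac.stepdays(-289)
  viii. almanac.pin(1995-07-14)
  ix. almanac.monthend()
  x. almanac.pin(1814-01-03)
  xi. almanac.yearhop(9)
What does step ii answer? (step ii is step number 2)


Answer: 1778-03-18

Derivation:
Then almanac.stepdays with n: -261, which returns 1776-04-18.
Next I call almanac.lunge with n: 23, — result: 1778-03-18.
I use almanac.dayname, and observe Wednesday.
I invoke almanac.stepdays with n: -278, and get 1777-06-13.
I use almanac.monthend(), yielding 1777-06-30.
I run almanac.pin with d: 2300-02-14, → 2300-02-14.
I run almanac.stepdays with n: -289, giving 2299-05-01.
Now I run almanac.pin with d: 1995-07-14, yielding 1995-07-14.
I try almanac.monthend, which returns 1995-07-31.
Using almanac.pin with d: 1814-01-03, yielding 1814-01-03.
Using almanac.yearhop with n: 9, which returns 1823-01-03.


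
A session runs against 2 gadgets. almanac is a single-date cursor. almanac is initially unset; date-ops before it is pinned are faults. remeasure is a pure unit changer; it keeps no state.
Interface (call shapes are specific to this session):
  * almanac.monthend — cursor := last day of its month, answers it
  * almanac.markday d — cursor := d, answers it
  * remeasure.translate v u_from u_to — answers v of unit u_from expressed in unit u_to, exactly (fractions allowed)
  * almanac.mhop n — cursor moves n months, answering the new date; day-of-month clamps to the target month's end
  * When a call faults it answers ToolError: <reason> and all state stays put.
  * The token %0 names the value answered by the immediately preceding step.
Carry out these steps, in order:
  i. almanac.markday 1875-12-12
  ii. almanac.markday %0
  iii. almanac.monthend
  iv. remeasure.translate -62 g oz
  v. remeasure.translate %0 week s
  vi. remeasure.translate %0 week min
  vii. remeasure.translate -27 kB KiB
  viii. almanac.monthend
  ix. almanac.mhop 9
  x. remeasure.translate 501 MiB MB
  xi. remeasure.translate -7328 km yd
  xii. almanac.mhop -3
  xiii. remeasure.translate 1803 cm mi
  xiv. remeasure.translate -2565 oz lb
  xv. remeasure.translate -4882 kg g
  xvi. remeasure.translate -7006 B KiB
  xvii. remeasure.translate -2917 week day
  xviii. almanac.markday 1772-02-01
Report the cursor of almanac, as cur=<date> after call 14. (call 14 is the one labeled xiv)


==> almanac.markday(d→1875-12-12)
<== 1875-12-12
==> almanac.markday(d→%0)
<== 1875-12-12
==> almanac.monthend()
<== 1875-12-31
==> remeasure.translate(v→-62, u_from→g, u_to→oz)
<== -99200000/45359237
==> remeasure.translate(v→%0, u_from→week, u_to→s)
<== -8570880000000/6479891
==> remeasure.translate(v→%0, u_from→week, u_to→min)
<== -86394470400000000/6479891
==> remeasure.translate(v→-27, u_from→kB, u_to→KiB)
<== -3375/128
==> almanac.monthend()
<== 1875-12-31
==> almanac.mhop(n→9)
<== 1876-09-30
==> remeasure.translate(v→501, u_from→MiB, u_to→MB)
<== 8208384/15625
==> remeasure.translate(v→-7328, u_from→km, u_to→yd)
<== -9160000000/1143
==> almanac.mhop(n→-3)
<== 1876-06-30
==> remeasure.translate(v→1803, u_from→cm, u_to→mi)
<== 3005/268224
==> remeasure.translate(v→-2565, u_from→oz, u_to→lb)
<== -2565/16
==> remeasure.translate(v→-4882, u_from→kg, u_to→g)
<== -4882000
==> remeasure.translate(v→-7006, u_from→B, u_to→KiB)
<== -3503/512
==> remeasure.translate(v→-2917, u_from→week, u_to→day)
<== -20419
==> almanac.markday(d→1772-02-01)
<== 1772-02-01

Answer: cur=1876-06-30


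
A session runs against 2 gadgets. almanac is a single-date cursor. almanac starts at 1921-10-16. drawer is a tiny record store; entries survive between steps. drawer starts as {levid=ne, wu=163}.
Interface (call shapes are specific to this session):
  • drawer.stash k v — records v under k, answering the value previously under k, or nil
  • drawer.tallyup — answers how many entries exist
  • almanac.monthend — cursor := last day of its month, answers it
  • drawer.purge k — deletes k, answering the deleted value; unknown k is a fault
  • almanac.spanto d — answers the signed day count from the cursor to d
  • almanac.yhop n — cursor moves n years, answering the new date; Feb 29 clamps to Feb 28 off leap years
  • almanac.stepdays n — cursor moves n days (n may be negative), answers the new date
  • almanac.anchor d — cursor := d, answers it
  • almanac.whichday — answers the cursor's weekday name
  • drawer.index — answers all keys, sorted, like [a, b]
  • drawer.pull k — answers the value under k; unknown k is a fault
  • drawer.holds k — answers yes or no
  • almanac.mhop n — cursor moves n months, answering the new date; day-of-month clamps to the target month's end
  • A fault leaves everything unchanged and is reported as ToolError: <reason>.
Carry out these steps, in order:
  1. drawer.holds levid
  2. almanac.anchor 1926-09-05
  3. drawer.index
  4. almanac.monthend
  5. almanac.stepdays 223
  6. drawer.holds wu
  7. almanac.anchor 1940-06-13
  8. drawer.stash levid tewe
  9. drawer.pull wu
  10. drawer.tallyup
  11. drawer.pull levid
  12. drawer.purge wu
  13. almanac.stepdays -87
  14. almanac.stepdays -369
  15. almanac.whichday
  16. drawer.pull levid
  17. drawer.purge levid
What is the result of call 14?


Step: holds[levid]
Result: yes
Step: anchor[1926-09-05]
Result: 1926-09-05
Step: index[]
Result: [levid, wu]
Step: monthend[]
Result: 1926-09-30
Step: stepdays[223]
Result: 1927-05-11
Step: holds[wu]
Result: yes
Step: anchor[1940-06-13]
Result: 1940-06-13
Step: stash[levid; tewe]
Result: ne
Step: pull[wu]
Result: 163
Step: tallyup[]
Result: 2
Step: pull[levid]
Result: tewe
Step: purge[wu]
Result: 163
Step: stepdays[-87]
Result: 1940-03-18
Step: stepdays[-369]
Result: 1939-03-15
Step: whichday[]
Result: Wednesday
Step: pull[levid]
Result: tewe
Step: purge[levid]
Result: tewe

Answer: 1939-03-15


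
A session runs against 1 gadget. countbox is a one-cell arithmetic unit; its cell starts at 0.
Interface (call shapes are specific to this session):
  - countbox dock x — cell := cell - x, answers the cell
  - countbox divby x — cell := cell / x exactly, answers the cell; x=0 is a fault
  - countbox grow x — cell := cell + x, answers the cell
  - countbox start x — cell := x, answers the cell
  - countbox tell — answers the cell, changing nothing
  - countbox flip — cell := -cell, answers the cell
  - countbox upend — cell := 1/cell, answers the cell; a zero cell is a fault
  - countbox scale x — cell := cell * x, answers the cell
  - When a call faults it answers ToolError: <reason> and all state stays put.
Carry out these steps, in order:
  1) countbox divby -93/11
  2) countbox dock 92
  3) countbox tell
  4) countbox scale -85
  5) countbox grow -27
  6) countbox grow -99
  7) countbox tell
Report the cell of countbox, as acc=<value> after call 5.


;; countbox divby(x: -93/11) == 0
;; countbox dock(x: 92) == -92
;; countbox tell() == -92
;; countbox scale(x: -85) == 7820
;; countbox grow(x: -27) == 7793
;; countbox grow(x: -99) == 7694
;; countbox tell() == 7694

Answer: acc=7793


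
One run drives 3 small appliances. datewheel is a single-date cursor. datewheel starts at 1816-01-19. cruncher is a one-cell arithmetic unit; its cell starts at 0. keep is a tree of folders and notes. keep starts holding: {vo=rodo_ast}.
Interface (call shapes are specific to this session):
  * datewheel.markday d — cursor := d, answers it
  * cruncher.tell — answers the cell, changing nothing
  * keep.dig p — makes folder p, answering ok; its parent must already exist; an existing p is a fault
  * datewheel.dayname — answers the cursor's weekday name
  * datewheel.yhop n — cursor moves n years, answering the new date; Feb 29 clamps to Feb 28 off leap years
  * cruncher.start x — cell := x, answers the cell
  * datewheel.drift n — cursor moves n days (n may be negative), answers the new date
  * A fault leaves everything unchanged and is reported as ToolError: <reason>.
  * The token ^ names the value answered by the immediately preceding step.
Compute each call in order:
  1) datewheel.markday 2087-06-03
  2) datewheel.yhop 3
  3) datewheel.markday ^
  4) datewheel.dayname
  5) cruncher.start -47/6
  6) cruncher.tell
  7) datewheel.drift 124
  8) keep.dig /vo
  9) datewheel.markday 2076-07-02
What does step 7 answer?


>> markday(d→2087-06-03)
<< 2087-06-03
>> yhop(n→3)
<< 2090-06-03
>> markday(d→^)
<< 2090-06-03
>> dayname()
<< Saturday
>> start(x→-47/6)
<< -47/6
>> tell()
<< -47/6
>> drift(n→124)
<< 2090-10-05
>> dig(p→/vo)
<< ToolError: exists
>> markday(d→2076-07-02)
<< 2076-07-02

Answer: 2090-10-05


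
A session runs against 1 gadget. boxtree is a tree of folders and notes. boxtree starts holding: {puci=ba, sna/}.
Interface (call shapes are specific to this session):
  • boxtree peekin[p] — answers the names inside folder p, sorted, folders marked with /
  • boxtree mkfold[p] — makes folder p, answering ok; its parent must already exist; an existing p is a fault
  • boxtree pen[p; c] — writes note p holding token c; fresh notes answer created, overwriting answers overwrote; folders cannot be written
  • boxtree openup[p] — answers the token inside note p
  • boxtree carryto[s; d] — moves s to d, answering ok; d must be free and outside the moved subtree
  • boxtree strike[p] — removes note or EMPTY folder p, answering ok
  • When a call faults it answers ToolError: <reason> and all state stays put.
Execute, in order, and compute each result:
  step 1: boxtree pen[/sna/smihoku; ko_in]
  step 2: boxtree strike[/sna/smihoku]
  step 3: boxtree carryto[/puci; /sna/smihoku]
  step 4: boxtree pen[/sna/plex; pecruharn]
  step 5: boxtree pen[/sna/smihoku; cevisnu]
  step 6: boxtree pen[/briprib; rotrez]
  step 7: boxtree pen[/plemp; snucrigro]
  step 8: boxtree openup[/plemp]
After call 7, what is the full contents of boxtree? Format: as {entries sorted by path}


==> boxtree pen(p→/sna/smihoku, c→ko_in)
<== created
==> boxtree strike(p→/sna/smihoku)
<== ok
==> boxtree carryto(s→/puci, d→/sna/smihoku)
<== ok
==> boxtree pen(p→/sna/plex, c→pecruharn)
<== created
==> boxtree pen(p→/sna/smihoku, c→cevisnu)
<== overwrote
==> boxtree pen(p→/briprib, c→rotrez)
<== created
==> boxtree pen(p→/plemp, c→snucrigro)
<== created
==> boxtree openup(p→/plemp)
<== snucrigro

Answer: {briprib=rotrez, plemp=snucrigro, sna/, sna/plex=pecruharn, sna/smihoku=cevisnu}


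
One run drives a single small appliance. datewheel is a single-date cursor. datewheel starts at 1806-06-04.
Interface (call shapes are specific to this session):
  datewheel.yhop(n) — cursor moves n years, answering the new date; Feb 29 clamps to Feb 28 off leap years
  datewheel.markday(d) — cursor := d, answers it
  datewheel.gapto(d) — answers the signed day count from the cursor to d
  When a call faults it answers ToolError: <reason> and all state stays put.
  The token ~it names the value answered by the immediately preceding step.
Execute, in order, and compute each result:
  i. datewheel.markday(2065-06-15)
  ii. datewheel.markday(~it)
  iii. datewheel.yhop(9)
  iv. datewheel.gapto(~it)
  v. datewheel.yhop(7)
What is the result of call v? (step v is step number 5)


Answer: 2081-06-15

Derivation:
[in] datewheel.markday d→2065-06-15
:: 2065-06-15
[in] datewheel.markday d→~it
:: 2065-06-15
[in] datewheel.yhop n→9
:: 2074-06-15
[in] datewheel.gapto d→~it
:: 0
[in] datewheel.yhop n→7
:: 2081-06-15


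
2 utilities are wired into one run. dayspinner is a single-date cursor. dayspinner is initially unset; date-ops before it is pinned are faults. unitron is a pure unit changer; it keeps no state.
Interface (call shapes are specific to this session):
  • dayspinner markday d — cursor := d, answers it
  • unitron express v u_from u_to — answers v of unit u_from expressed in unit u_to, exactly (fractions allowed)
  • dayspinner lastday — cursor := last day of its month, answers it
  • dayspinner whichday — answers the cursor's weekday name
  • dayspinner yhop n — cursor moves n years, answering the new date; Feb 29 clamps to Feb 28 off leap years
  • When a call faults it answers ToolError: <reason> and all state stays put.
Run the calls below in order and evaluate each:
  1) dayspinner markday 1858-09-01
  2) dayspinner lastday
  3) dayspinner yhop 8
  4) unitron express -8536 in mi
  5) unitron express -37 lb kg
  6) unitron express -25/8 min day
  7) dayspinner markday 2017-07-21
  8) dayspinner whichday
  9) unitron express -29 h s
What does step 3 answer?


·→ dayspinner markday(d=1858-09-01)
·← 1858-09-01
·→ dayspinner lastday()
·← 1858-09-30
·→ dayspinner yhop(n=8)
·← 1866-09-30
·→ unitron express(v=-8536, u_from=in, u_to=mi)
·← -97/720
·→ unitron express(v=-37, u_from=lb, u_to=kg)
·← -1678291769/100000000
·→ unitron express(v=-25/8, u_from=min, u_to=day)
·← -5/2304
·→ dayspinner markday(d=2017-07-21)
·← 2017-07-21
·→ dayspinner whichday()
·← Friday
·→ unitron express(v=-29, u_from=h, u_to=s)
·← -104400

Answer: 1866-09-30


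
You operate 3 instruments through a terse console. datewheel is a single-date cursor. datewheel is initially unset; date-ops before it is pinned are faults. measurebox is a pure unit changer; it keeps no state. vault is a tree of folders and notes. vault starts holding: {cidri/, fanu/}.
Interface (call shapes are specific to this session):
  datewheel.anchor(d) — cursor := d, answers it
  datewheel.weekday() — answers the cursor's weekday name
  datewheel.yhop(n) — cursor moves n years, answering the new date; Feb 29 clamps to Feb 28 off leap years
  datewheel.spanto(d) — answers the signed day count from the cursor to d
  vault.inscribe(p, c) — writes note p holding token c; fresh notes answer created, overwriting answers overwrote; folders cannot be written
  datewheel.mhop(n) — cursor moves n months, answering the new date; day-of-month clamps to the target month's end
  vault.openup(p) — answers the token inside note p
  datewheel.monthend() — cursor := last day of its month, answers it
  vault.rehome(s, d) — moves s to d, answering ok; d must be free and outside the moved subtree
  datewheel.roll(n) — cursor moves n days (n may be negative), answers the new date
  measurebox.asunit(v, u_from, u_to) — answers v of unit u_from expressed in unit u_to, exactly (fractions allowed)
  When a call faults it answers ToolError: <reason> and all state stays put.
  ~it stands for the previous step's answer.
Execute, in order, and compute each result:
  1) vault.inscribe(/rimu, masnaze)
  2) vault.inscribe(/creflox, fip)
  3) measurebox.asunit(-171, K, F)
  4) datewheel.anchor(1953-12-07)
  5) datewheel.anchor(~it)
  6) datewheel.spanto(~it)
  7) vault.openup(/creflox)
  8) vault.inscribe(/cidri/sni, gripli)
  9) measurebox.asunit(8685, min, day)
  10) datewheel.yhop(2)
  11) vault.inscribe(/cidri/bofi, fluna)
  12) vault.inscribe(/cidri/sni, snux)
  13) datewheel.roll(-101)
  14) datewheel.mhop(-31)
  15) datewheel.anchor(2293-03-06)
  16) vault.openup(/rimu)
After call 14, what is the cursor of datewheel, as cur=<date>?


→ vault.inscribe(p: /rimu, c: masnaze)
← created
→ vault.inscribe(p: /creflox, c: fip)
← created
→ measurebox.asunit(v: -171, u_from: K, u_to: F)
← -76747/100
→ datewheel.anchor(d: 1953-12-07)
← 1953-12-07
→ datewheel.anchor(d: ~it)
← 1953-12-07
→ datewheel.spanto(d: ~it)
← 0
→ vault.openup(p: /creflox)
← fip
→ vault.inscribe(p: /cidri/sni, c: gripli)
← created
→ measurebox.asunit(v: 8685, u_from: min, u_to: day)
← 193/32
→ datewheel.yhop(n: 2)
← 1955-12-07
→ vault.inscribe(p: /cidri/bofi, c: fluna)
← created
→ vault.inscribe(p: /cidri/sni, c: snux)
← overwrote
→ datewheel.roll(n: -101)
← 1955-08-28
→ datewheel.mhop(n: -31)
← 1953-01-28
→ datewheel.anchor(d: 2293-03-06)
← 2293-03-06
→ vault.openup(p: /rimu)
← masnaze

Answer: cur=1953-01-28


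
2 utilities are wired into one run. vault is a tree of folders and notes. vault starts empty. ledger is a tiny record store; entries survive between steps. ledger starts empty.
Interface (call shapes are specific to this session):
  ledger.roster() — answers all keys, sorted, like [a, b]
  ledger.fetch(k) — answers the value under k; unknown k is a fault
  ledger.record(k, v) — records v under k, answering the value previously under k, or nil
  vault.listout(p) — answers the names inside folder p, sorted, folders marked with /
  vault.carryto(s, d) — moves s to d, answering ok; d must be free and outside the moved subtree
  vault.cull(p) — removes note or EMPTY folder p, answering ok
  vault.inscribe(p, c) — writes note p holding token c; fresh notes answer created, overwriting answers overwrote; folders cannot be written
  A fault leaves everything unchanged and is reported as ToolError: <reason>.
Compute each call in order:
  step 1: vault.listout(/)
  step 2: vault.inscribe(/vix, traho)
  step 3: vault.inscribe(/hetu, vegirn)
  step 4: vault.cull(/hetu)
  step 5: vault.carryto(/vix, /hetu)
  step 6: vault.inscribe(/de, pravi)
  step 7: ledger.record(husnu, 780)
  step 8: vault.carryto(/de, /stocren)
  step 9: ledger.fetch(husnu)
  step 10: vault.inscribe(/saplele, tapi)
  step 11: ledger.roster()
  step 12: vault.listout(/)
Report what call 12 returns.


·→ listout(p→/)
·← []
·→ inscribe(p→/vix, c→traho)
·← created
·→ inscribe(p→/hetu, c→vegirn)
·← created
·→ cull(p→/hetu)
·← ok
·→ carryto(s→/vix, d→/hetu)
·← ok
·→ inscribe(p→/de, c→pravi)
·← created
·→ record(k→husnu, v→780)
·← nil
·→ carryto(s→/de, d→/stocren)
·← ok
·→ fetch(k→husnu)
·← 780
·→ inscribe(p→/saplele, c→tapi)
·← created
·→ roster()
·← [husnu]
·→ listout(p→/)
·← [hetu, saplele, stocren]

Answer: [hetu, saplele, stocren]
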